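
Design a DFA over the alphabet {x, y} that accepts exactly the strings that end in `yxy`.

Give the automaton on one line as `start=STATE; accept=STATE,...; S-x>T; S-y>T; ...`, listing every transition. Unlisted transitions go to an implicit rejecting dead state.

Remember how much of `yxy` the current input suffix matches. State S0 means no match yet; S1 means the last symbol is `y`; S2 means the last 2 symbols are `yx`; S3 means the last 3 symbols are `yxy`. Only S3 accepts. On a mismatch, fall back to the longest proper suffix that is still a prefix of `yxy`.
With 4 states:
        x   y  
>  S0   S0  S1 
   S1   S2  S1 
   S2   S0  S3 
 * S3   S2  S1 
(> = start, * = accepting)

start=S0; accept=S3; S0-x>S0; S0-y>S1; S1-x>S2; S1-y>S1; S2-x>S0; S2-y>S3; S3-x>S2; S3-y>S1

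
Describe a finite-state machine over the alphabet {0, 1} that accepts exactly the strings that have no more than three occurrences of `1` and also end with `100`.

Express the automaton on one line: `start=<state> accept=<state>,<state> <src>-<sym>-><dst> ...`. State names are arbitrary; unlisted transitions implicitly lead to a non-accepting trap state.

Run two small machines in parallel and take their product. The first has 5 states tracking the count of `1`s, saturating at 4; the second has 4 states tracking how much of the suffix `100` has currently been matched. A product state is a pair (one from each), accepting exactly when both do. Minimizing collapses redundant product states.
With 13 states:
          0    1  
>  q0     q0   q1 
   q1     q2   q3 
   q2     q4   q3 
   q3     q5   q6 
 * q4     q7   q3 
   q5     q8   q6 
   q6     q9  q10 
   q7     q7   q3 
 * q8    q11   q6 
   q9    q12  q10 
   q10   q10  q10 
   q11   q11   q6 
 * q12   q10  q10 
(> = start, * = accepting)

start=q0 accept=q4,q8,q12 q0-0->q0 q0-1->q1 q1-0->q2 q1-1->q3 q2-0->q4 q2-1->q3 q3-0->q5 q3-1->q6 q4-0->q7 q4-1->q3 q5-0->q8 q5-1->q6 q6-0->q9 q6-1->q10 q7-0->q7 q7-1->q3 q8-0->q11 q8-1->q6 q9-0->q12 q9-1->q10 q10-0->q10 q10-1->q10 q11-0->q11 q11-1->q6 q12-0->q10 q12-1->q10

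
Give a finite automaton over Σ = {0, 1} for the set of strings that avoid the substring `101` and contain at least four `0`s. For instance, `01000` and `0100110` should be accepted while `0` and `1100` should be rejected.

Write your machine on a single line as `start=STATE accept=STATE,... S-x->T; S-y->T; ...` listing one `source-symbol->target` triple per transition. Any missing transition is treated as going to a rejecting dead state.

Build one automaton per condition and run them in lockstep. One (4 states) tracks partial matches of the forbidden pattern `101`; the other (6 states) tracks the count of `0`s, saturating at 5. Each combined state is a pair, one component from each; accept when both components accept. After merging equivalent states the machine shrinks.
With 15 states:
          0    1  
>  q0     q1   q2 
   q1     q3   q4 
   q2     q5   q2 
   q3     q6   q7 
   q4     q8   q4 
   q5     q3   q9 
   q6    q10  q11 
   q7    q12   q7 
   q8     q6   q9 
   q9     q9   q9 
 * q10   q10  q13 
   q11   q14  q11 
   q12   q10   q9 
 * q13   q14  q13 
 * q14   q10   q9 
(> = start, * = accepting)

start=q0; accept=q10,q13,q14; q0-0->q1; q0-1->q2; q1-0->q3; q1-1->q4; q2-0->q5; q2-1->q2; q3-0->q6; q3-1->q7; q4-0->q8; q4-1->q4; q5-0->q3; q5-1->q9; q6-0->q10; q6-1->q11; q7-0->q12; q7-1->q7; q8-0->q6; q8-1->q9; q9-0->q9; q9-1->q9; q10-0->q10; q10-1->q13; q11-0->q14; q11-1->q11; q12-0->q10; q12-1->q9; q13-0->q14; q13-1->q13; q14-0->q10; q14-1->q9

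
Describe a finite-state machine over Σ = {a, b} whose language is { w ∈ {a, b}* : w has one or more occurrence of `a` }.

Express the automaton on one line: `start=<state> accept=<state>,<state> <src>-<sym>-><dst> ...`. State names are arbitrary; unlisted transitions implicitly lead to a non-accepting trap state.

start=s0 accept=s1,s2 s0-a->s1 s0-b->s0 s1-a->s2 s1-b->s1 s2-a->s2 s2-b->s2

Only the number of `a`s matters, and only up to 2. Make a chain s0 → s1 → s2 advanced by each `a` (with s2 absorbing); every other symbol self-loops. The accepting set is {s1, s2}.
A 3-state machine:
        a   b  
>  s0   s1  s0 
 * s1   s2  s1 
 * s2   s2  s2 
(> = start, * = accepting)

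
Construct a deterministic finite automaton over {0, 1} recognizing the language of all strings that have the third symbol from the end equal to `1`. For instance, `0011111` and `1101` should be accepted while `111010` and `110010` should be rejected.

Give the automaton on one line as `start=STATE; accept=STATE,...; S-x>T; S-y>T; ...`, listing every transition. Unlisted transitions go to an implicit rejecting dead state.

start=S0; accept=S11,S12,S13,S14; S0-0>S1; S0-1>S2; S1-0>S3; S1-1>S4; S2-0>S5; S2-1>S6; S3-0>S7; S3-1>S8; S4-0>S9; S4-1>S10; S5-0>S11; S5-1>S12; S6-0>S13; S6-1>S14; S7-0>S7; S7-1>S8; S8-0>S9; S8-1>S10; S9-0>S11; S9-1>S12; S10-0>S13; S10-1>S14; S11-0>S7; S11-1>S8; S12-0>S9; S12-1>S10; S13-0>S11; S13-1>S12; S14-0>S13; S14-1>S14

A DFA must remember the last 3 symbols (since which symbol is third-to-last isn't known until the input ends). Use one state per possible window of the last ≤3 symbols; accept from those whose window starts with `1`.
          0    1  
>  S0     S1   S2 
   S1     S3   S4 
   S2     S5   S6 
   S3     S7   S8 
   S4     S9  S10 
   S5    S11  S12 
   S6    S13  S14 
   S7     S7   S8 
   S8     S9  S10 
   S9    S11  S12 
   S10   S13  S14 
 * S11    S7   S8 
 * S12    S9  S10 
 * S13   S11  S12 
 * S14   S13  S14 
(> = start, * = accepting)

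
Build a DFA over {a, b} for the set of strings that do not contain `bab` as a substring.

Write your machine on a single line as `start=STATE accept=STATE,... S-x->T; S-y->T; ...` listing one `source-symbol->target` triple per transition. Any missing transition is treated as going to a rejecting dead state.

start=s0; accept=s0,s1,s2; s0-a->s0; s0-b->s1; s1-a->s2; s1-b->s1; s2-a->s0; s2-b->s3; s3-a->s3; s3-b->s3

Track partial matches of the forbidden pattern `bab`. State s3 is a dead state reached once `bab` has occurred; every other state accepts. s0 means no part of `bab` is currently matched.
4 states suffice.
        a   b  
>* s0   s0  s1 
 * s1   s2  s1 
 * s2   s0  s3 
   s3   s3  s3 
(> = start, * = accepting)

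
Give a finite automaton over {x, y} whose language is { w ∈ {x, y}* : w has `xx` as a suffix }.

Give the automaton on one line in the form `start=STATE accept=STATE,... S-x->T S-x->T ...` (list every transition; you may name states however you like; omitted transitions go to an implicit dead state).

Remember how much of `xx` the current input suffix matches. State A means no match yet; B means the last symbol is `x`; C means the last 2 symbols are `xx`. Only C accepts. On a mismatch, fall back to the longest proper suffix that is still a prefix of `xx`.
       x  y 
>  A   B  A 
   B   C  A 
 * C   C  A 
(> = start, * = accepting)

start=A accept=C A-x->B A-y->A B-x->C B-y->A C-x->C C-y->A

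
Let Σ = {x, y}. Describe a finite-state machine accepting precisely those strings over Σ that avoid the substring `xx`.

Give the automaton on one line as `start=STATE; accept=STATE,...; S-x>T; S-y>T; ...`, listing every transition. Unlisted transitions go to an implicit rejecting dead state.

start=A; accept=A,B; A-x>B; A-y>A; B-x>C; B-y>A; C-x>C; C-y>C

This is the complement of 'contains `xx`'. Use the same substring-matching states — A through C holding how much of `xx` has just been matched — but flip the accepting set: everything except the trap C accepts.
       x  y 
>* A   B  A 
 * B   C  A 
   C   C  C 
(> = start, * = accepting)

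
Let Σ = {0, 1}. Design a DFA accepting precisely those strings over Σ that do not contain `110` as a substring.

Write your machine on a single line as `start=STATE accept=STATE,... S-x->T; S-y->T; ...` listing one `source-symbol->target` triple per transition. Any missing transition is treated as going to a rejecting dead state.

This is the complement of 'contains `110`'. Use the same substring-matching states — A through D holding how much of `110` has just been matched — but flip the accepting set: everything except the trap D accepts.
With 4 states:
       0  1 
>* A   A  B 
 * B   A  C 
 * C   D  C 
   D   D  D 
(> = start, * = accepting)

start=A; accept=A,B,C; A-0->A; A-1->B; B-0->A; B-1->C; C-0->D; C-1->C; D-0->D; D-1->D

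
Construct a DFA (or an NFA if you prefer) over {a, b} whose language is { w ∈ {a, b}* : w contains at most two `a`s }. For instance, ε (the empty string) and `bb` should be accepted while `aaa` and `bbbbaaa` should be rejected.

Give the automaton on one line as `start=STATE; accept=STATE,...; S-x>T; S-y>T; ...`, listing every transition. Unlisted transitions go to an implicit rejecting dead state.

Count `a`s, saturating at 3: states q0 through q2 mean 0 through 2 `a`s seen; q3 means more than 2. Each `a` increments (capped at q3); other symbols loop. Accept from {q0, q1, q2}.
        a   b  
>* q0   q1  q0 
 * q1   q2  q1 
 * q2   q3  q2 
   q3   q3  q3 
(> = start, * = accepting)

start=q0; accept=q0,q1,q2; q0-a>q1; q0-b>q0; q1-a>q2; q1-b>q1; q2-a>q3; q2-b>q2; q3-a>q3; q3-b>q3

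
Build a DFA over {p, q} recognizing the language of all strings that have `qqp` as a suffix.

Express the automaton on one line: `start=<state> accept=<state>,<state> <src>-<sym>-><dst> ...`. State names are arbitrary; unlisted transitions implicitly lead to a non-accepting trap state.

Let each state record the length of the longest suffix of the input read so far that is also a prefix of `qqp`. s1 means the last symbol is `q`; s2 means the last 2 symbols are `qq`; s3 means the last 3 symbols are `qqp`. Accept only at s3, where the string currently ends in `qqp`.
4 states suffice.
        p   q  
>  s0   s0  s1 
   s1   s0  s2 
   s2   s3  s2 
 * s3   s0  s1 
(> = start, * = accepting)

start=s0 accept=s3 s0-p->s0 s0-q->s1 s1-p->s0 s1-q->s2 s2-p->s3 s2-q->s2 s3-p->s0 s3-q->s1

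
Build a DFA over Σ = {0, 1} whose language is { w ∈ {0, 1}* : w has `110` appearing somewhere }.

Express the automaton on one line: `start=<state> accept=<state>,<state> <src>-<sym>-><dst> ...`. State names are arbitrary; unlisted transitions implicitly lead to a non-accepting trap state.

Track how much of `110` has been matched so far: state s0 is no progress, s3 is the absorbing accept state reached once `110` has occurred. Intermediate states record partial matches; on a mismatch, fall back to the longest reusable overlap.
With 4 states:
        0   1  
>  s0   s0  s1 
   s1   s0  s2 
   s2   s3  s2 
 * s3   s3  s3 
(> = start, * = accepting)

start=s0 accept=s3 s0-0->s0 s0-1->s1 s1-0->s0 s1-1->s2 s2-0->s3 s2-1->s2 s3-0->s3 s3-1->s3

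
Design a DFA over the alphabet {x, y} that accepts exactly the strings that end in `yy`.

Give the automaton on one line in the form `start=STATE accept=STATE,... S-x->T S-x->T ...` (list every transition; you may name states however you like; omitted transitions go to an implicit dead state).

start=s0 accept=s2 s0-x->s0 s0-y->s1 s1-x->s0 s1-y->s2 s2-x->s0 s2-y->s2

Let each state record the length of the longest suffix of the input read so far that is also a prefix of `yy`. s1 means the last symbol is `y`; s2 means the last 2 symbols are `yy`. Accept only at s2, where the string currently ends in `yy`.
With 3 states:
        x   y  
>  s0   s0  s1 
   s1   s0  s2 
 * s2   s0  s2 
(> = start, * = accepting)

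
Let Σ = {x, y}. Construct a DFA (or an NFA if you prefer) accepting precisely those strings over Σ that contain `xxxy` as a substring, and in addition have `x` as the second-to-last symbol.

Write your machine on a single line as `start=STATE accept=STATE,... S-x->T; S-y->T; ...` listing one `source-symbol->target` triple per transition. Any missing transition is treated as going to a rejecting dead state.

Handle the two conditions separately and then intersect. One (5 states) tracks whether and how much of `xxxy` has been seen; the other (7 states) tracks the last 2 symbols read. Each combined state is a pair, one component from each; accept when both components accept. Equivalent product states are then merged.
An 8-state machine:
       x  y 
>  A   B  A 
   B   C  A 
   C   D  A 
   D   D  E 
 * E   F  G 
   F   H  E 
   G   F  G 
 * H   H  E 
(> = start, * = accepting)

start=A; accept=E,H; A-x->B; A-y->A; B-x->C; B-y->A; C-x->D; C-y->A; D-x->D; D-y->E; E-x->F; E-y->G; F-x->H; F-y->E; G-x->F; G-y->G; H-x->H; H-y->E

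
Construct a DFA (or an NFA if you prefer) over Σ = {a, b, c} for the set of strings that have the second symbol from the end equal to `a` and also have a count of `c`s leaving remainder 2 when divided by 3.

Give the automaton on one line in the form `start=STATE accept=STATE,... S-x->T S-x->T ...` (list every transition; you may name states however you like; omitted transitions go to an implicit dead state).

start=q0 accept=q4,q6 q0-a->q0 q0-b->q0 q0-c->q1 q1-a->q2 q1-b->q1 q1-c->q3 q2-a->q2 q2-b->q1 q2-c->q4 q3-a->q5 q3-b->q3 q3-c->q0 q4-a->q5 q4-b->q3 q4-c->q0 q5-a->q6 q5-b->q4 q5-c->q0 q6-a->q6 q6-b->q4 q6-c->q0

Handle the two conditions separately and then intersect. The first has 13 states tracking the last 2 symbols read; the second has 3 states tracking the count of `c`s modulo 3. A product state is a pair (one from each), accepting exactly when both do. After merging equivalent states the machine shrinks.
With 7 states:
        a   b   c  
>  q0   q0  q0  q1 
   q1   q2  q1  q3 
   q2   q2  q1  q4 
   q3   q5  q3  q0 
 * q4   q5  q3  q0 
   q5   q6  q4  q0 
 * q6   q6  q4  q0 
(> = start, * = accepting)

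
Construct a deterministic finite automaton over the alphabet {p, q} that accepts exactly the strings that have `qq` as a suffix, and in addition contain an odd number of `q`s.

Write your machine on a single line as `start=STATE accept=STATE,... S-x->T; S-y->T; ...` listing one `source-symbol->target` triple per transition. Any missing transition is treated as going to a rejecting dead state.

start=s0; accept=s5; s0-p->s0; s0-q->s1; s1-p->s2; s1-q->s3; s2-p->s2; s2-q->s4; s3-p->s0; s3-q->s5; s4-p->s0; s4-q->s5; s5-p->s2; s5-q->s3

Handle the two conditions separately and then intersect. The first has 3 states tracking how much of the suffix `qq` has currently been matched; the second has 2 states tracking the count of `q`s modulo 2. A product state is a pair (one from each), accepting exactly when both do.
        p   q  
>  s0   s0  s1 
   s1   s2  s3 
   s2   s2  s4 
   s3   s0  s5 
   s4   s0  s5 
 * s5   s2  s3 
(> = start, * = accepting)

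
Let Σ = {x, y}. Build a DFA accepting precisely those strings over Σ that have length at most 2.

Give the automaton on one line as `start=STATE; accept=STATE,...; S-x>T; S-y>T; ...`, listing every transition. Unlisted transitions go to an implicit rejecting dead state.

We only need to distinguish lengths 0, 1, …, 2, and '>2'. Chain q0 → q1 → q2 → q3 on every symbol, with q3 looping. Accepting states: {q0, q1, q2}.
        x   y  
>* q0   q1  q1 
 * q1   q2  q2 
 * q2   q3  q3 
   q3   q3  q3 
(> = start, * = accepting)

start=q0; accept=q0,q1,q2; q0-x>q1; q0-y>q1; q1-x>q2; q1-y>q2; q2-x>q3; q2-y>q3; q3-x>q3; q3-y>q3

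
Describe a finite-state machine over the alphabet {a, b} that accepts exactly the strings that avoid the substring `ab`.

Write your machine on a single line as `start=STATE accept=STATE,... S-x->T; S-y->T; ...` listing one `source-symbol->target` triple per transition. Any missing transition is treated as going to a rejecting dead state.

start=S0; accept=S0,S1; S0-a->S1; S0-b->S0; S1-a->S1; S1-b->S2; S2-a->S2; S2-b->S2

This is the complement of 'contains `ab`'. Use the same substring-matching states — S0 through S2 holding how much of `ab` has just been matched — but flip the accepting set: everything except the trap S2 accepts.
A 3-state machine:
        a   b  
>* S0   S1  S0 
 * S1   S1  S2 
   S2   S2  S2 
(> = start, * = accepting)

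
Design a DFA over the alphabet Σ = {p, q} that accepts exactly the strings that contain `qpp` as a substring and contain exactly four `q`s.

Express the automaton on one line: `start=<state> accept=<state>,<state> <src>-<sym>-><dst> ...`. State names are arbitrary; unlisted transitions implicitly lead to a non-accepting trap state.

Handle the two conditions separately and then intersect. The first has 4 states tracking whether and how much of `qpp` has been seen; the second has 6 states tracking the count of `q`s, saturating at 5. A product state is a pair (one from each), accepting exactly when both do. Minimizing collapses redundant product states.
          p    q  
>  s0     s0   s1 
   s1     s2   s3 
   s2     s4   s3 
   s3     s5   s6 
   s4     s4   s7 
   s5     s7   s6 
   s6     s8   s9 
   s7     s7  s10 
   s8    s10   s9 
   s9    s11  s12 
   s10   s10  s13 
   s11   s13  s12 
   s12   s12  s12 
 * s13   s13  s12 
(> = start, * = accepting)

start=s0 accept=s13 s0-p->s0 s0-q->s1 s1-p->s2 s1-q->s3 s2-p->s4 s2-q->s3 s3-p->s5 s3-q->s6 s4-p->s4 s4-q->s7 s5-p->s7 s5-q->s6 s6-p->s8 s6-q->s9 s7-p->s7 s7-q->s10 s8-p->s10 s8-q->s9 s9-p->s11 s9-q->s12 s10-p->s10 s10-q->s13 s11-p->s13 s11-q->s12 s12-p->s12 s12-q->s12 s13-p->s13 s13-q->s12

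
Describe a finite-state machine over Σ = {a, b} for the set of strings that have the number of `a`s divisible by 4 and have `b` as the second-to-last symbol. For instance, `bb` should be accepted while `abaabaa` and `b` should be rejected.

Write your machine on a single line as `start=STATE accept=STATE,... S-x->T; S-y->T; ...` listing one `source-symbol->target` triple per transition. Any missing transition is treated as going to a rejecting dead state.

Handle the two conditions separately and then intersect. One (4 states) tracks the count of `a`s modulo 4; the other (7 states) tracks the last 2 symbols read. Each combined state is a pair, one component from each; accept when both components accept. After merging equivalent states the machine shrinks.
8 states suffice.
        a   b  
>  s0   s1  s2 
   s1   s3  s1 
   s2   s1  s4 
   s3   s5  s3 
 * s4   s1  s4 
   s5   s0  s6 
   s6   s7  s6 
 * s7   s1  s2 
(> = start, * = accepting)

start=s0; accept=s4,s7; s0-a->s1; s0-b->s2; s1-a->s3; s1-b->s1; s2-a->s1; s2-b->s4; s3-a->s5; s3-b->s3; s4-a->s1; s4-b->s4; s5-a->s0; s5-b->s6; s6-a->s7; s6-b->s6; s7-a->s1; s7-b->s2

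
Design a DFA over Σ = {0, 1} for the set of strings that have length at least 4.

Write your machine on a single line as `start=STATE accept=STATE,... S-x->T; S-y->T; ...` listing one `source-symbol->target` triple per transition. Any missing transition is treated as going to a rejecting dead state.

We only need to distinguish lengths 0, 1, …, 4, and '>4'. Chain A → B → C → D → E → F on every symbol, with F looping. Accepting states: {E, F}.
6 states suffice.
       0  1 
>  A   B  B 
   B   C  C 
   C   D  D 
   D   E  E 
 * E   F  F 
 * F   F  F 
(> = start, * = accepting)

start=A; accept=E,F; A-0->B; A-1->B; B-0->C; B-1->C; C-0->D; C-1->D; D-0->E; D-1->E; E-0->F; E-1->F; F-0->F; F-1->F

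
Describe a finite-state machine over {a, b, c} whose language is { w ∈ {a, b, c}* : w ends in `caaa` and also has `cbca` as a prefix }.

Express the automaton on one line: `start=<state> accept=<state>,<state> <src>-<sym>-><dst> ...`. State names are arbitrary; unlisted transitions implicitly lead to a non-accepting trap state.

Handle the two conditions separately and then intersect. One (5 states) tracks how much of the suffix `caaa` has currently been matched; the other (6 states) tracks whether the input so far still matches the prefix `cbca`. Each combined state is a pair, one component from each; accept when both components accept. Minimizing collapses redundant product states.
With 10 states:
        a   b   c  
>  q0   q1  q1  q2 
   q1   q1  q1  q1 
   q2   q1  q3  q1 
   q3   q1  q1  q4 
   q4   q5  q1  q1 
   q5   q6  q7  q8 
   q6   q9  q7  q8 
   q7   q7  q7  q8 
   q8   q5  q7  q8 
 * q9   q7  q7  q8 
(> = start, * = accepting)

start=q0 accept=q9 q0-a->q1 q0-b->q1 q0-c->q2 q1-a->q1 q1-b->q1 q1-c->q1 q2-a->q1 q2-b->q3 q2-c->q1 q3-a->q1 q3-b->q1 q3-c->q4 q4-a->q5 q4-b->q1 q4-c->q1 q5-a->q6 q5-b->q7 q5-c->q8 q6-a->q9 q6-b->q7 q6-c->q8 q7-a->q7 q7-b->q7 q7-c->q8 q8-a->q5 q8-b->q7 q8-c->q8 q9-a->q7 q9-b->q7 q9-c->q8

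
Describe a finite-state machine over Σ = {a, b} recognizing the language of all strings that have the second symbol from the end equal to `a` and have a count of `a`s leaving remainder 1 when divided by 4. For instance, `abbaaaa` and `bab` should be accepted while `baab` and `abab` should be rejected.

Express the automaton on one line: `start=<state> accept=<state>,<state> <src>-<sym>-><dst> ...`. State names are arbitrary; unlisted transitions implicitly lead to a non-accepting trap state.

start=q0 accept=q3,q7 q0-a->q1 q0-b->q0 q1-a->q2 q1-b->q3 q2-a->q4 q2-b->q2 q3-a->q2 q3-b->q5 q4-a->q6 q4-b->q4 q5-a->q2 q5-b->q5 q6-a->q7 q6-b->q0 q7-a->q2 q7-b->q3

Run two small machines in parallel and take their product. One (7 states) tracks the last 2 symbols read; the other (4 states) tracks the count of `a`s modulo 4. Each combined state is a pair, one component from each; accept when both components accept. Equivalent product states are then merged.
        a   b  
>  q0   q1  q0 
   q1   q2  q3 
   q2   q4  q2 
 * q3   q2  q5 
   q4   q6  q4 
   q5   q2  q5 
   q6   q7  q0 
 * q7   q2  q3 
(> = start, * = accepting)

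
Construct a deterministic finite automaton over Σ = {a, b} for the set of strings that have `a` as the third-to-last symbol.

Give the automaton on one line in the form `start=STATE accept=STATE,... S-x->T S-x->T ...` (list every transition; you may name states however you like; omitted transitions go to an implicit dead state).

Because acceptance depends on a position counted from the end, the machine has to buffer the most recent 3 symbols. Make each state the string of the last up-to-3 symbols read; on input `x` shift the window left and append `x`. Accept when the buffered window has length 3 and begins with `a`.
15 states suffice.
          a    b  
>  q0     q1   q2 
   q1     q3   q4 
   q2     q5   q6 
   q3     q7   q8 
   q4     q9  q10 
   q5    q11  q12 
   q6    q13  q14 
 * q7     q7   q8 
 * q8     q9  q10 
 * q9    q11  q12 
 * q10   q13  q14 
   q11    q7   q8 
   q12    q9  q10 
   q13   q11  q12 
   q14   q13  q14 
(> = start, * = accepting)

start=q0 accept=q7,q8,q9,q10 q0-a->q1 q0-b->q2 q1-a->q3 q1-b->q4 q2-a->q5 q2-b->q6 q3-a->q7 q3-b->q8 q4-a->q9 q4-b->q10 q5-a->q11 q5-b->q12 q6-a->q13 q6-b->q14 q7-a->q7 q7-b->q8 q8-a->q9 q8-b->q10 q9-a->q11 q9-b->q12 q10-a->q13 q10-b->q14 q11-a->q7 q11-b->q8 q12-a->q9 q12-b->q10 q13-a->q11 q13-b->q12 q14-a->q13 q14-b->q14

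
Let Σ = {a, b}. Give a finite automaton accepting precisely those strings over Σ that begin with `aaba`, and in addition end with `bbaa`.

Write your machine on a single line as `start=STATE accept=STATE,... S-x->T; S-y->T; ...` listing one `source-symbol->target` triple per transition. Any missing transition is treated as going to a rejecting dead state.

start=q0; accept=q13; q0-a->q1; q0-b->q2; q1-a->q3; q1-b->q2; q2-a->q4; q2-b->q5; q3-a->q4; q3-b->q6; q4-a->q4; q4-b->q2; q5-a->q7; q5-b->q5; q6-a->q8; q6-b->q5; q7-a->q9; q7-b->q2; q8-a->q8; q8-b->q10; q9-a->q4; q9-b->q2; q10-a->q8; q10-b->q11; q11-a->q12; q11-b->q11; q12-a->q13; q12-b->q10; q13-a->q8; q13-b->q10

Handle the two conditions separately and then intersect. The first has 6 states tracking whether the input so far still matches the prefix `aaba`; the second has 5 states tracking how much of the suffix `bbaa` has currently been matched. A product state is a pair (one from each), accepting exactly when both do.
          a    b  
>  q0     q1   q2 
   q1     q3   q2 
   q2     q4   q5 
   q3     q4   q6 
   q4     q4   q2 
   q5     q7   q5 
   q6     q8   q5 
   q7     q9   q2 
   q8     q8  q10 
   q9     q4   q2 
   q10    q8  q11 
   q11   q12  q11 
   q12   q13  q10 
 * q13    q8  q10 
(> = start, * = accepting)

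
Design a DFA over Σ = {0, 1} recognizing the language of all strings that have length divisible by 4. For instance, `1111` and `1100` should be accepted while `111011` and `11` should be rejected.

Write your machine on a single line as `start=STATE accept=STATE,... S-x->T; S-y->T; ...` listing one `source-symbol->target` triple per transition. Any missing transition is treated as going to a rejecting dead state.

Count input length modulo 4: every symbol advances one step around the cycle q0 → q1 → q2 → q3 → q0. Accept at q0.
A 4-state machine:
        0   1  
>* q0   q1  q1 
   q1   q2  q2 
   q2   q3  q3 
   q3   q0  q0 
(> = start, * = accepting)

start=q0; accept=q0; q0-0->q1; q0-1->q1; q1-0->q2; q1-1->q2; q2-0->q3; q2-1->q3; q3-0->q0; q3-1->q0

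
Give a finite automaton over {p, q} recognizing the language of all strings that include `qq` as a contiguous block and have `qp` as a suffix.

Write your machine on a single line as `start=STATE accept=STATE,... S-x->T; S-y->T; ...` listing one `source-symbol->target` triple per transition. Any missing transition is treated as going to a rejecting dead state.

start=S0; accept=S4; S0-p->S0; S0-q->S1; S1-p->S2; S1-q->S3; S2-p->S0; S2-q->S1; S3-p->S4; S3-q->S3; S4-p->S5; S4-q->S3; S5-p->S5; S5-q->S3

Build one automaton per condition and run them in lockstep. The first has 3 states tracking whether and how much of `qq` has been seen; the second has 3 states tracking how much of the suffix `qp` has currently been matched. A product state is a pair (one from each), accepting exactly when both do.
A 6-state machine:
        p   q  
>  S0   S0  S1 
   S1   S2  S3 
   S2   S0  S1 
   S3   S4  S3 
 * S4   S5  S3 
   S5   S5  S3 
(> = start, * = accepting)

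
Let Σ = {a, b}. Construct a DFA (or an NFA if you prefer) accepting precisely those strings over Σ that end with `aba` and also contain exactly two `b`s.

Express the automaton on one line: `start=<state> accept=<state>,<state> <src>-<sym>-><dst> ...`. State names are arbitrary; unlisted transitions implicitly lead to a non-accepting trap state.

Run two small machines in parallel and take their product. The first has 4 states tracking how much of the suffix `aba` has currently been matched; the second has 4 states tracking the count of `b`s, saturating at 3. A product state is a pair (one from each), accepting exactly when both do. Minimizing collapses redundant product states.
6 states suffice.
        a   b  
>  q0   q0  q1 
   q1   q2  q3 
   q2   q2  q4 
   q3   q3  q3 
   q4   q5  q3 
 * q5   q3  q3 
(> = start, * = accepting)

start=q0 accept=q5 q0-a->q0 q0-b->q1 q1-a->q2 q1-b->q3 q2-a->q2 q2-b->q4 q3-a->q3 q3-b->q3 q4-a->q5 q4-b->q3 q5-a->q3 q5-b->q3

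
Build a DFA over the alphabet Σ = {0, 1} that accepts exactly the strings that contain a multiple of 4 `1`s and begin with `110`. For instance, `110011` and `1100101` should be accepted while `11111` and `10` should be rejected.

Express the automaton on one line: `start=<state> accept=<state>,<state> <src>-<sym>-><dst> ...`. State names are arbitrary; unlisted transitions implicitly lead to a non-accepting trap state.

start=s0 accept=s6 s0-0->s1 s0-1->s2 s1-0->s1 s1-1->s1 s2-0->s1 s2-1->s3 s3-0->s4 s3-1->s1 s4-0->s4 s4-1->s5 s5-0->s5 s5-1->s6 s6-0->s6 s6-1->s7 s7-0->s7 s7-1->s4

Run two small machines in parallel and take their product. The first has 4 states tracking the count of `1`s modulo 4; the second has 5 states tracking whether the input so far still matches the prefix `110`. A product state is a pair (one from each), accepting exactly when both do. After merging equivalent states the machine shrinks.
8 states suffice.
        0   1  
>  s0   s1  s2 
   s1   s1  s1 
   s2   s1  s3 
   s3   s4  s1 
   s4   s4  s5 
   s5   s5  s6 
 * s6   s6  s7 
   s7   s7  s4 
(> = start, * = accepting)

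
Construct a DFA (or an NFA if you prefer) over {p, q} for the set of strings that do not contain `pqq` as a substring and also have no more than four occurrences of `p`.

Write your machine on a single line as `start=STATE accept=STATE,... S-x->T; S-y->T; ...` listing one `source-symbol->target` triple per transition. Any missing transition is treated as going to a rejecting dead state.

Handle the two conditions separately and then intersect. One (4 states) tracks partial matches of the forbidden pattern `pqq`; the other (6 states) tracks the count of `p`s, saturating at 5. Each combined state is a pair, one component from each; accept when both components accept. After merging equivalent states the machine shrinks.
10 states suffice.
       p  q 
>* A   B  A 
 * B   C  D 
 * C   E  F 
 * D   C  G 
 * E   H  I 
 * F   E  G 
   G   G  G 
 * H   G  J 
 * I   H  G 
 * J   G  G 
(> = start, * = accepting)

start=A; accept=A,B,C,D,E,F,H,I,J; A-p->B; A-q->A; B-p->C; B-q->D; C-p->E; C-q->F; D-p->C; D-q->G; E-p->H; E-q->I; F-p->E; F-q->G; G-p->G; G-q->G; H-p->G; H-q->J; I-p->H; I-q->G; J-p->G; J-q->G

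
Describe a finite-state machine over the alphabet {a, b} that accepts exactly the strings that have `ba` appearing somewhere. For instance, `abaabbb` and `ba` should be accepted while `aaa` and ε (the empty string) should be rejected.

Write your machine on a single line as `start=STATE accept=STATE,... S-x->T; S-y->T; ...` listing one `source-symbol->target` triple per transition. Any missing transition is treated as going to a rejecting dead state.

start=S0; accept=S2; S0-a->S0; S0-b->S1; S1-a->S2; S1-b->S1; S2-a->S2; S2-b->S2

Track how much of `ba` has been matched so far: state S0 is no progress, S2 is the absorbing accept state reached once `ba` has occurred. Intermediate states record partial matches; on a mismatch, fall back to the longest reusable overlap.
        a   b  
>  S0   S0  S1 
   S1   S2  S1 
 * S2   S2  S2 
(> = start, * = accepting)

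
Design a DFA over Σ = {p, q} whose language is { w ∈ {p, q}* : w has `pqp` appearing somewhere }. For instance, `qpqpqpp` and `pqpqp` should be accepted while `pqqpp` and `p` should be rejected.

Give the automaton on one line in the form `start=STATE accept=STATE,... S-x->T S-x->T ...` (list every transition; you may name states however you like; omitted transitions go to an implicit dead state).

Track how much of `pqp` has been matched so far: state A is no progress, D is the absorbing accept state reached once `pqp` has occurred. Intermediate states record partial matches; on a mismatch, fall back to the longest reusable overlap.
4 states suffice.
       p  q 
>  A   B  A 
   B   B  C 
   C   D  A 
 * D   D  D 
(> = start, * = accepting)

start=A accept=D A-p->B A-q->A B-p->B B-q->C C-p->D C-q->A D-p->D D-q->D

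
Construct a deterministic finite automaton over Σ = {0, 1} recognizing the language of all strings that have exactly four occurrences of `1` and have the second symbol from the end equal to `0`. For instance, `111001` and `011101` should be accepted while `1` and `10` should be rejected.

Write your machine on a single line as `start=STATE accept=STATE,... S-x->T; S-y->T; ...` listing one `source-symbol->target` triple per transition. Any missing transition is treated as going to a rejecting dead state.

start=S0; accept=S16,S19; S0-0->S1; S0-1->S2; S1-0->S3; S1-1->S4; S2-0->S5; S2-1->S6; S3-0->S3; S3-1->S4; S4-0->S5; S4-1->S6; S5-0->S7; S5-1->S8; S6-0->S9; S6-1->S10; S7-0->S7; S7-1->S8; S8-0->S9; S8-1->S10; S9-0->S11; S9-1->S12; S10-0->S13; S10-1->S14; S11-0->S11; S11-1->S12; S12-0->S13; S12-1->S14; S13-0->S15; S13-1->S16; S14-0->S17; S14-1->S18; S15-0->S15; S15-1->S16; S16-0->S17; S16-1->S18; S17-0->S19; S17-1->S20; S18-0->S21; S18-1->S18; S19-0->S19; S19-1->S20; S20-0->S21; S20-1->S18; S21-0->S22; S21-1->S20; S22-0->S22; S22-1->S20

Handle the two conditions separately and then intersect. The first has 6 states tracking the count of `1`s, saturating at 5; the second has 7 states tracking the last 2 symbols read. A product state is a pair (one from each), accepting exactly when both do.
          0    1  
>  S0     S1   S2 
   S1     S3   S4 
   S2     S5   S6 
   S3     S3   S4 
   S4     S5   S6 
   S5     S7   S8 
   S6     S9  S10 
   S7     S7   S8 
   S8     S9  S10 
   S9    S11  S12 
   S10   S13  S14 
   S11   S11  S12 
   S12   S13  S14 
   S13   S15  S16 
   S14   S17  S18 
   S15   S15  S16 
 * S16   S17  S18 
   S17   S19  S20 
   S18   S21  S18 
 * S19   S19  S20 
   S20   S21  S18 
   S21   S22  S20 
   S22   S22  S20 
(> = start, * = accepting)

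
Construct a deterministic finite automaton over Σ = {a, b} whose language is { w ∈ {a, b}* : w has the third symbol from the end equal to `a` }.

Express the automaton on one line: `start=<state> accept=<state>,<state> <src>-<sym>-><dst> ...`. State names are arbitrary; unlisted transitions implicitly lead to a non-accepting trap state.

start=q0 accept=q7,q8,q9,q10 q0-a->q1 q0-b->q2 q1-a->q3 q1-b->q4 q2-a->q5 q2-b->q6 q3-a->q7 q3-b->q8 q4-a->q9 q4-b->q10 q5-a->q11 q5-b->q12 q6-a->q13 q6-b->q14 q7-a->q7 q7-b->q8 q8-a->q9 q8-b->q10 q9-a->q11 q9-b->q12 q10-a->q13 q10-b->q14 q11-a->q7 q11-b->q8 q12-a->q9 q12-b->q10 q13-a->q11 q13-b->q12 q14-a->q13 q14-b->q14

A DFA must remember the last 3 symbols (since which symbol is third-to-last isn't known until the input ends). Use one state per possible window of the last ≤3 symbols; accept from those whose window starts with `a`.
With 15 states:
          a    b  
>  q0     q1   q2 
   q1     q3   q4 
   q2     q5   q6 
   q3     q7   q8 
   q4     q9  q10 
   q5    q11  q12 
   q6    q13  q14 
 * q7     q7   q8 
 * q8     q9  q10 
 * q9    q11  q12 
 * q10   q13  q14 
   q11    q7   q8 
   q12    q9  q10 
   q13   q11  q12 
   q14   q13  q14 
(> = start, * = accepting)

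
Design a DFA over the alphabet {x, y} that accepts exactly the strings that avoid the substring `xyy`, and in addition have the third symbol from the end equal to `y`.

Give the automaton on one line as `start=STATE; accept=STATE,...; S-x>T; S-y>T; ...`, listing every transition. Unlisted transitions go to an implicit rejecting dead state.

Build one automaton per condition and run them in lockstep. The first has 4 states tracking partial matches of the forbidden pattern `xyy`; the second has 15 states tracking the last 3 symbols read. A product state is a pair (one from each), accepting exactly when both do. Equivalent product states are then merged.
With 11 states:
          x    y  
>  s0     s1   s2 
   s1     s1   s3 
   s2     s4   s5 
   s3     s4   s6 
   s4     s7   s8 
   s5     s9  s10 
   s6     s6   s6 
 * s7     s1   s3 
 * s8     s4   s6 
 * s9     s7   s8 
 * s10    s9  s10 
(> = start, * = accepting)

start=s0; accept=s7,s8,s9,s10; s0-x>s1; s0-y>s2; s1-x>s1; s1-y>s3; s2-x>s4; s2-y>s5; s3-x>s4; s3-y>s6; s4-x>s7; s4-y>s8; s5-x>s9; s5-y>s10; s6-x>s6; s6-y>s6; s7-x>s1; s7-y>s3; s8-x>s4; s8-y>s6; s9-x>s7; s9-y>s8; s10-x>s9; s10-y>s10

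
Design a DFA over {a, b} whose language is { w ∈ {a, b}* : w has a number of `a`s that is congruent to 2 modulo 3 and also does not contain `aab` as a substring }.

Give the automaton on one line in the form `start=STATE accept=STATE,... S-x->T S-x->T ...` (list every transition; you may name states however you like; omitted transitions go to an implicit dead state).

start=s0 accept=s2,s6,s8 s0-a->s1 s0-b->s0 s1-a->s2 s1-b->s3 s2-a->s4 s2-b->s5 s3-a->s6 s3-b->s3 s4-a->s7 s4-b->s5 s5-a->s5 s5-b->s5 s6-a->s4 s6-b->s8 s7-a->s2 s7-b->s5 s8-a->s9 s8-b->s8 s9-a->s7 s9-b->s0

Run two small machines in parallel and take their product. One (3 states) tracks the count of `a`s modulo 3; the other (4 states) tracks partial matches of the forbidden pattern `aab`. Each combined state is a pair, one component from each; accept when both components accept. Equivalent product states are then merged.
With 10 states:
        a   b  
>  s0   s1  s0 
   s1   s2  s3 
 * s2   s4  s5 
   s3   s6  s3 
   s4   s7  s5 
   s5   s5  s5 
 * s6   s4  s8 
   s7   s2  s5 
 * s8   s9  s8 
   s9   s7  s0 
(> = start, * = accepting)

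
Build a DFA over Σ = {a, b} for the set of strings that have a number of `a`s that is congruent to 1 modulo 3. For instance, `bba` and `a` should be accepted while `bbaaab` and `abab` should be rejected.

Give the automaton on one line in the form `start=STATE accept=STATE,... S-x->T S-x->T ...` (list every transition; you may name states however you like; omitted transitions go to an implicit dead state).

The only thing that matters is how many `a`s have appeared, reduced mod 3. Use one state per residue: q0 for 0, …, q2 for 2. Reading `a` moves to the next residue; anything else stays put. q1 is accepting.
        a   b  
>  q0   q1  q0 
 * q1   q2  q1 
   q2   q0  q2 
(> = start, * = accepting)

start=q0 accept=q1 q0-a->q1 q0-b->q0 q1-a->q2 q1-b->q1 q2-a->q0 q2-b->q2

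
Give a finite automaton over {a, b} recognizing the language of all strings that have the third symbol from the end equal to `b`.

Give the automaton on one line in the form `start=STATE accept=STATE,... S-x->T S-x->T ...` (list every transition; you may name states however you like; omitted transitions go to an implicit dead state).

start=q0 accept=q11,q12,q13,q14 q0-a->q1 q0-b->q2 q1-a->q3 q1-b->q4 q2-a->q5 q2-b->q6 q3-a->q7 q3-b->q8 q4-a->q9 q4-b->q10 q5-a->q11 q5-b->q12 q6-a->q13 q6-b->q14 q7-a->q7 q7-b->q8 q8-a->q9 q8-b->q10 q9-a->q11 q9-b->q12 q10-a->q13 q10-b->q14 q11-a->q7 q11-b->q8 q12-a->q9 q12-b->q10 q13-a->q11 q13-b->q12 q14-a->q13 q14-b->q14

Because acceptance depends on a position counted from the end, the machine has to buffer the most recent 3 symbols. Make each state the string of the last up-to-3 symbols read; on input `x` shift the window left and append `x`. Accept when the buffered window has length 3 and begins with `b`.
A 15-state machine:
          a    b  
>  q0     q1   q2 
   q1     q3   q4 
   q2     q5   q6 
   q3     q7   q8 
   q4     q9  q10 
   q5    q11  q12 
   q6    q13  q14 
   q7     q7   q8 
   q8     q9  q10 
   q9    q11  q12 
   q10   q13  q14 
 * q11    q7   q8 
 * q12    q9  q10 
 * q13   q11  q12 
 * q14   q13  q14 
(> = start, * = accepting)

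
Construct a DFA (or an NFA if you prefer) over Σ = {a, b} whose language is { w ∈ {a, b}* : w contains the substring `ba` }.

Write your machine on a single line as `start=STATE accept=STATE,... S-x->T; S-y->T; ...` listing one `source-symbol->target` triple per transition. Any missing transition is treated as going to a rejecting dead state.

Track how much of `ba` has been matched so far: state q0 is no progress, q2 is the absorbing accept state reached once `ba` has occurred. Intermediate states record partial matches; on a mismatch, fall back to the longest reusable overlap.
        a   b  
>  q0   q0  q1 
   q1   q2  q1 
 * q2   q2  q2 
(> = start, * = accepting)

start=q0; accept=q2; q0-a->q0; q0-b->q1; q1-a->q2; q1-b->q1; q2-a->q2; q2-b->q2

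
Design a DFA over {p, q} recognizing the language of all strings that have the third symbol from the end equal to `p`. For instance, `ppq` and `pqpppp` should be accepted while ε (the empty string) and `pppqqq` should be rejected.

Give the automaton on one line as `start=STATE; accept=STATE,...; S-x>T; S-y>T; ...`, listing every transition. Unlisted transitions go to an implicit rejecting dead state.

Because acceptance depends on a position counted from the end, the machine has to buffer the most recent 3 symbols. Make each state the string of the last up-to-3 symbols read; on input `x` shift the window left and append `x`. Accept when the buffered window has length 3 and begins with `p`.
          p    q  
>  s0     s1   s2 
   s1     s3   s4 
   s2     s5   s6 
   s3     s7   s8 
   s4     s9  s10 
   s5    s11  s12 
   s6    s13  s14 
 * s7     s7   s8 
 * s8     s9  s10 
 * s9    s11  s12 
 * s10   s13  s14 
   s11    s7   s8 
   s12    s9  s10 
   s13   s11  s12 
   s14   s13  s14 
(> = start, * = accepting)

start=s0; accept=s7,s8,s9,s10; s0-p>s1; s0-q>s2; s1-p>s3; s1-q>s4; s2-p>s5; s2-q>s6; s3-p>s7; s3-q>s8; s4-p>s9; s4-q>s10; s5-p>s11; s5-q>s12; s6-p>s13; s6-q>s14; s7-p>s7; s7-q>s8; s8-p>s9; s8-q>s10; s9-p>s11; s9-q>s12; s10-p>s13; s10-q>s14; s11-p>s7; s11-q>s8; s12-p>s9; s12-q>s10; s13-p>s11; s13-q>s12; s14-p>s13; s14-q>s14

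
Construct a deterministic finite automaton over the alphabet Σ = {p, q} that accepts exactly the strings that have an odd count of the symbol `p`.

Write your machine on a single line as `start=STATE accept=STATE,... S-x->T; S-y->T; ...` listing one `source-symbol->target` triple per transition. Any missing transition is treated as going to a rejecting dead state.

The only thing that matters is how many `p`s have appeared, reduced mod 2. Use one state per residue: s0 for 0, …, s1 for 1. Reading `p` moves to the next residue; anything else stays put. s1 is accepting.
With 2 states:
        p   q  
>  s0   s1  s0 
 * s1   s0  s1 
(> = start, * = accepting)

start=s0; accept=s1; s0-p->s1; s0-q->s0; s1-p->s0; s1-q->s1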